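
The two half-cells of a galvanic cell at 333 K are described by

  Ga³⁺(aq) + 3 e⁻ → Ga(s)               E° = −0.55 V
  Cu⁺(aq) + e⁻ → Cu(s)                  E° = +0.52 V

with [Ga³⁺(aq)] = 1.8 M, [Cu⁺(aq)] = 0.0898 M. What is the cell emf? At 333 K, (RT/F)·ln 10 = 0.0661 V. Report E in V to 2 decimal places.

Since E°(Cu⁺/Cu) > E°(Ga³⁺/Ga), Cu⁺/Cu serves as the cathode.
E°cell = +0.52 − (−0.55) = +1.07 V, with n = 3 electrons transferred.
The balanced reaction is 3 Cu⁺(aq) + Ga(s) → 3 Cu(s) + Ga³⁺(aq), so Q = [Ga³⁺(aq)] / [Cu⁺(aq)]^3 = 2.49×10^3 and log Q = 3.395.
E = E° − (0.0661/n)·log Q = +1.07 − (0.0661/3)(3.395) = +1.00 V.

+1.00 V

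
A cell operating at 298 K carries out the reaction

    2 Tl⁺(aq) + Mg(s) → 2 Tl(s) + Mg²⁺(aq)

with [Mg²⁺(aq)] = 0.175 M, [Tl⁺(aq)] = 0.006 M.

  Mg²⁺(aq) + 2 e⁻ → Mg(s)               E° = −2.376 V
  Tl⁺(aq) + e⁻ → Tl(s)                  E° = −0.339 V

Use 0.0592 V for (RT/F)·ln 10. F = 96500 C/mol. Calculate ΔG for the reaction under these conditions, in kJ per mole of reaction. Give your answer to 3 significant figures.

The standard cell potential is −0.339 − (−2.376) = +2.037 V, with n = 2 electrons in the balanced equation.
Here Q = [Mg²⁺(aq)] / [Tl⁺(aq)]^2 = 4.86×10^3 (log Q = 3.687), giving E = +2.037 − (0.0592/2)·(3.687) = +1.9279 V.
Finally ΔG = −nFE = −(2)(96500 C/mol)(+1.9279 V) = −372 kJ/mol.

−372 kJ/mol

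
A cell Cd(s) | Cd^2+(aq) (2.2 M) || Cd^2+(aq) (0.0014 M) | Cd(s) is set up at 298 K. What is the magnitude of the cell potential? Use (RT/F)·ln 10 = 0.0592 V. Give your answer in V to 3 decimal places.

0.095 V

For a concentration cell E°cell = 0, since both electrodes use the same couple.
The compartment with the higher Cd^2+(aq) concentration (2.2 M) acts as the cathode; ions are reduced there and produced at the dilute (0.0014 M) anode.
With n = 2, Ecell = −(0.0592/2)·log([dilute]/[conc]) = −(0.0592/2)·log(0.0014/2.2) = +0.095 V.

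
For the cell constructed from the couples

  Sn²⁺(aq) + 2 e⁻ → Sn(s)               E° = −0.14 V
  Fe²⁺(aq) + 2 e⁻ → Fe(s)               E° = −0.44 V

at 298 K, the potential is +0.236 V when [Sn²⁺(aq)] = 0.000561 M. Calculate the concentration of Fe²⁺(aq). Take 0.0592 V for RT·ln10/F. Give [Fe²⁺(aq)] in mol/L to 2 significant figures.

Sn²⁺/Sn is the cathode (higher E°); E°cell = −0.14 − (−0.44) = +0.30 V with n = 2.
From the Nernst equation, log Q = n(E° − E)/0.0592 = 2·(+0.30 − (+0.236))/0.0592 = 2.162.
For Sn²⁺(aq) + Fe(s) → Sn(s) + Fe²⁺(aq), the reaction quotient is Q = [Fe²⁺(aq)] / [Sn²⁺(aq)].
Solving for the unknown gives log [Fe²⁺(aq)] = −1.089, so [Fe²⁺(aq)] ≈ 0.081 M.

0.081 M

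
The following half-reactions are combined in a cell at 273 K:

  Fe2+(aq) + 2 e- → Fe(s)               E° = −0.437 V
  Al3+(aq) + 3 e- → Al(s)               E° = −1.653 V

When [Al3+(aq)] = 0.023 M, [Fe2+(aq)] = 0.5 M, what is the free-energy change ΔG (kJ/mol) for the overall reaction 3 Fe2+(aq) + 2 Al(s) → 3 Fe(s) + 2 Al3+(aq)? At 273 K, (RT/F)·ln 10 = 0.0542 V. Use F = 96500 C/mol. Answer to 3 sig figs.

−716 kJ/mol

E°cell = −0.437 − (−1.653) = +1.216 V; the balanced reaction transfers n = 6 electrons.
The reaction quotient is [Al3+(aq)]^2 / [Fe2+(aq)]^3 = 0.00423; by Nernst, E = +1.216 − (0.0542/6)(−2.373) = +1.2374 V.
ΔG = −nFE = −(6)(96500)(+1.2374) J/mol = −716 kJ/mol.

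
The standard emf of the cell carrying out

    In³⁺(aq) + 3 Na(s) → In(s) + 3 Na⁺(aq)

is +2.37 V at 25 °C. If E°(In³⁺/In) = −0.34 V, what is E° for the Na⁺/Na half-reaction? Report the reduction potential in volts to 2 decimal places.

In the reaction as written the In³⁺/In couple is reduced (cathode) and Na⁺/Na is oxidized (anode), so E°cell = E°(In³⁺/In) − E°(Na⁺/Na).
E°(Na⁺/Na) = E°(cathode) − E°cell = −0.34 − (+2.37) = −2.71 V.

−2.71 V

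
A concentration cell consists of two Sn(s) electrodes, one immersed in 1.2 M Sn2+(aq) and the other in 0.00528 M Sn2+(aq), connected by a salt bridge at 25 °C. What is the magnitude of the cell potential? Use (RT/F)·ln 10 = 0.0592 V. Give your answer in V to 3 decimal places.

For a concentration cell E°cell = 0, since both electrodes use the same couple.
The compartment with the higher Sn2+(aq) concentration (1.2 M) acts as the cathode; ions are reduced there and produced at the dilute (0.00528 M) anode.
With n = 2, Ecell = −(0.0592/2)·log([dilute]/[conc]) = −(0.0592/2)·log(0.00528/1.2) = +0.070 V.

0.070 V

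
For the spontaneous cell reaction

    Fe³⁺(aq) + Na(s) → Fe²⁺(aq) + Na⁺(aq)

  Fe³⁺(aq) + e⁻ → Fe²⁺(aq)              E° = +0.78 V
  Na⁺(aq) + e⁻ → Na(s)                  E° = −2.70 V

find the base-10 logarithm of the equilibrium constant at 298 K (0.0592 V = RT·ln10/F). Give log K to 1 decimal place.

log K = 58.8

The Fe³⁺/Fe²⁺ couple is reduced (cathode); E°cell = +0.78 − (−2.70) = +3.48 V with n = 1.
At equilibrium E = 0, so log K = nE°cell / 0.0592 = (1)(+3.48) / 0.0592 = 58.8.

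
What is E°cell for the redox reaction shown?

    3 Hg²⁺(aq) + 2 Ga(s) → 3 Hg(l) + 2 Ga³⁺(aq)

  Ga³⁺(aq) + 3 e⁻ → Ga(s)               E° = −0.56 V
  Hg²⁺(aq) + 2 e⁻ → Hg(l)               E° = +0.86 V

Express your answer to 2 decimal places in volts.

Hg²⁺(aq) gains electrons, so the Hg²⁺/Hg couple is the cathode; the Ga³⁺/Ga couple is the anode.
E°cell = E°(cathode) − E°(anode) = +0.86 − (−0.56) = +1.42 V.
The positive value indicates the reaction is spontaneous as written.

+1.42 V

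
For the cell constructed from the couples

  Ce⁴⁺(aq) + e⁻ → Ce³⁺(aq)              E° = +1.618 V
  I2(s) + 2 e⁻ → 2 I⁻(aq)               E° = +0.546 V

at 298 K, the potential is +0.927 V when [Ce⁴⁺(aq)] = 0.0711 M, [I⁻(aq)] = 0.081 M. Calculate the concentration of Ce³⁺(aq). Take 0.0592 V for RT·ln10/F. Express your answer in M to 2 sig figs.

Ce⁴⁺/Ce³⁺ is the cathode (higher E°); E°cell = +1.618 − (+0.546) = +1.072 V with n = 2.
From the Nernst equation, log Q = n(E° − E)/0.0592 = 2·(+1.072 − (+0.927))/0.0592 = 4.899.
For 2 Ce⁴⁺(aq) + 2 I⁻(aq) → 2 Ce³⁺(aq) + I2(s), the reaction quotient is Q = [Ce³⁺(aq)]^2 / ([Ce⁴⁺(aq)]^2·[I⁻(aq)]^2).
Substituting the known concentrations and solving, log [Ce³⁺(aq)] = 0.210 and [Ce³⁺(aq)] = 1.6 M.

1.6 M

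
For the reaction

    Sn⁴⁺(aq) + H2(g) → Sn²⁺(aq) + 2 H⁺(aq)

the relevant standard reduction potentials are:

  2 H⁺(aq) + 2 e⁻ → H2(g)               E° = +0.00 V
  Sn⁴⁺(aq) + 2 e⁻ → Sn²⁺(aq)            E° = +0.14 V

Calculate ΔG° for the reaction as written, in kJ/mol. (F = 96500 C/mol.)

−27.0 kJ/mol

In the reaction as written Sn⁴⁺(aq) is reduced, so the Sn⁴⁺/Sn²⁺ couple is the cathode and 2H⁺/H₂ is the anode.
E°cell = +0.14 − (+0.00) = +0.14 V; balancing electrons gives n = 2.
ΔG° = −nFE°cell = −(2)(96500)(+0.14) J/mol = −27.0 kJ/mol.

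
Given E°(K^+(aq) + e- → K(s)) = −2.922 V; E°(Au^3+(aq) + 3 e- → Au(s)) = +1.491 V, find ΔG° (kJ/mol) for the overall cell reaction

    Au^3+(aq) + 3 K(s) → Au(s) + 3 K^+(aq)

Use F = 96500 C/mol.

−1278 kJ/mol

In the reaction as written Au^3+(aq) is reduced, so the Au³⁺/Au couple is the cathode and K⁺/K is the anode.
E°cell = +1.491 − (−2.922) = +4.413 V; balancing electrons gives n = 3.
ΔG° = −nFE°cell = −(3)(96500)(+4.413) J/mol = −1278 kJ/mol.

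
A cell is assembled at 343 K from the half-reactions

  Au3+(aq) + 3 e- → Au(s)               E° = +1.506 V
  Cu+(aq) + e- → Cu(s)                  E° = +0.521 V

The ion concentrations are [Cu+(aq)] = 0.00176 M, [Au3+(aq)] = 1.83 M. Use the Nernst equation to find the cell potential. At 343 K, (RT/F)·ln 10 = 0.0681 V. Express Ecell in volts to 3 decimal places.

+1.179 V

Since E°(Au³⁺/Au) > E°(Cu⁺/Cu), Au³⁺/Au serves as the cathode.
E°cell = E°cat − E°an = +1.506 − (+0.521) = +0.985 V; n = 3.
For the overall reaction Au3+(aq) + 3 Cu(s) → Au(s) + 3 Cu+(aq), Q = [Cu+(aq)]^3 / [Au3+(aq)] = 2.98×10^−9, giving log Q = −8.526.
By the Nernst equation, E = +0.985 − (0.0681/3)·(−8.526) = +1.179 V.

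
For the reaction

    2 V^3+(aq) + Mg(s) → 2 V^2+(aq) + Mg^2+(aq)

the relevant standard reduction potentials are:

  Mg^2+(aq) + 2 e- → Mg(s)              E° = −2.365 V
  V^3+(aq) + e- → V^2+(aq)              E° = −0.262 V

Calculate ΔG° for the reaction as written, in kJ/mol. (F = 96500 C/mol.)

In the reaction as written V^3+(aq) is reduced, so the V³⁺/V²⁺ couple is the cathode and Mg²⁺/Mg is the anode.
E°cell = −0.262 − (−2.365) = +2.103 V; balancing electrons gives n = 2.
ΔG° = −nFE°cell = −(2)(96500)(+2.103) J/mol = −406 kJ/mol.

−406 kJ/mol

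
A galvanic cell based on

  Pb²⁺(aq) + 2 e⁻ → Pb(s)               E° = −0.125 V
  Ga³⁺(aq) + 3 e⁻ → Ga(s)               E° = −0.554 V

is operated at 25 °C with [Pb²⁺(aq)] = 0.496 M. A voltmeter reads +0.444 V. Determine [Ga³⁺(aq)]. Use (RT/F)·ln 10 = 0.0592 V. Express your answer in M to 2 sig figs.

With Pb²⁺/Pb at the cathode and Ga³⁺/Ga at the anode, E°cell = −0.125 − (−0.554) = +0.429 V (n = 6).
Rearranging E = E° − (0.0592/n)·log Q gives log Q = 6(+0.429 − (+0.444))/0.0592 = −1.520.
Balancing electrons gives 3 Pb²⁺(aq) + 2 Ga(s) → 3 Pb(s) + 2 Ga³⁺(aq); thus Q = [Ga³⁺(aq)]^2 / [Pb²⁺(aq)]^3.
Isolating [Ga³⁺(aq)] in Q = 10^{−1.520} yields log [Ga³⁺(aq)] = −1.217, i.e. 0.061 M.

0.061 M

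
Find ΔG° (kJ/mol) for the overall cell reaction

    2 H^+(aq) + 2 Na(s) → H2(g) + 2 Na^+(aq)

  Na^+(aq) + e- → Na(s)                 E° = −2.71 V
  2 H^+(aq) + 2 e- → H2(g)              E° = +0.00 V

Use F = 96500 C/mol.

In the reaction as written H^+(aq) is reduced, so the 2H⁺/H₂ couple is the cathode and Na⁺/Na is the anode.
E°cell = +0.00 − (−2.71) = +2.71 V; balancing electrons gives n = 2.
ΔG° = −nFE°cell = −(2)(96500)(+2.71) J/mol = −523 kJ/mol.

−523 kJ/mol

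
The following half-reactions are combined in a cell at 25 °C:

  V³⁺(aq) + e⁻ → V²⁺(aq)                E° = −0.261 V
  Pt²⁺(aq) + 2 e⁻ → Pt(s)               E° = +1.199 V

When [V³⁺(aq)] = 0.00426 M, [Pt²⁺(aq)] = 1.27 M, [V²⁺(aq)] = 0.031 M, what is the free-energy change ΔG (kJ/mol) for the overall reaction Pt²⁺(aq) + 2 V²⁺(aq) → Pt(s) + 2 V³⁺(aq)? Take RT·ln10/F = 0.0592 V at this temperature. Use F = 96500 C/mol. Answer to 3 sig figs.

−292 kJ/mol

E°cell = +1.199 − (−0.261) = +1.460 V; the balanced reaction transfers n = 2 electrons.
Q = [V³⁺(aq)]^2 / ([Pt²⁺(aq)]·[V²⁺(aq)]^2) = 0.0149, so log Q = −1.828 and E = +1.460 − (0.0592/2)(−1.828) = +1.5141 V.
Then ΔG = −nFE = −2 × 96500 × +1.5141 J/mol = −292 kJ/mol.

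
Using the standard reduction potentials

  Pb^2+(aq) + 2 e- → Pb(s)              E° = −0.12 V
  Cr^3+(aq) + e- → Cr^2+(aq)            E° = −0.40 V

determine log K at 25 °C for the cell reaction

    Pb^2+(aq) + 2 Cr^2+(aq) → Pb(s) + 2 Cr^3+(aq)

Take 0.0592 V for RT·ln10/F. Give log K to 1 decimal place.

The Pb²⁺/Pb couple is reduced (cathode); E°cell = −0.12 − (−0.40) = +0.28 V with n = 2.
At equilibrium E = 0, so log K = nE°cell / 0.0592 = (2)(+0.28) / 0.0592 = 9.5.

log K = 9.5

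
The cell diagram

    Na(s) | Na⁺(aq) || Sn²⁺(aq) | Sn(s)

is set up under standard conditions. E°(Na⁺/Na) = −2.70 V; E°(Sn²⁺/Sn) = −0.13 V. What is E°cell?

+2.57 V

By convention the left-hand electrode in cell notation is the anode (oxidation) and the right-hand electrode is the cathode (reduction).
E°cell = E°(right) − E°(left) = −0.13 − (−2.70) = +2.57 V.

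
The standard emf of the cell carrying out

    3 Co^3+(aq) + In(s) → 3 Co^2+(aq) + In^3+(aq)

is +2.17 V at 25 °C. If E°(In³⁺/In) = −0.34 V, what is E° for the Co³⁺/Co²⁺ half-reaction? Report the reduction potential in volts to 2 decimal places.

In the reaction as written the Co³⁺/Co²⁺ couple is reduced (cathode) and In³⁺/In is oxidized (anode), so E°cell = E°(Co³⁺/Co²⁺) − E°(In³⁺/In).
E°(Co³⁺/Co²⁺) = E°cell + E°(anode) = +2.17 + (−0.34) = +1.83 V.

+1.83 V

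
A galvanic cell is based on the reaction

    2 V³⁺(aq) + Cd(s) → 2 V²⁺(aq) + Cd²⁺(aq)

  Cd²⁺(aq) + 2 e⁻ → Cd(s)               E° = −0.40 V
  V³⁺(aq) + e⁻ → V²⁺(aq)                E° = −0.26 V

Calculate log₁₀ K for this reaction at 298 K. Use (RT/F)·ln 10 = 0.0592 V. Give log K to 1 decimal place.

The V³⁺/V²⁺ couple is reduced (cathode); E°cell = −0.26 − (−0.40) = +0.14 V with n = 2.
At equilibrium E = 0, so log K = nE°cell / 0.0592 = (2)(+0.14) / 0.0592 = 4.7.

log K = 4.7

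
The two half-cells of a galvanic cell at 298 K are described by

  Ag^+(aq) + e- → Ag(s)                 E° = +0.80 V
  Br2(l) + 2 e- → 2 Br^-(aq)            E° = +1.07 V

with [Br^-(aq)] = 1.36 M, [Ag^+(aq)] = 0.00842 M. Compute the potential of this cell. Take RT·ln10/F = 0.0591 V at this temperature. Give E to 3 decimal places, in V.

+0.385 V

The Br₂/Br⁻ couple has the more positive E°, so it is the cathode; Ag⁺/Ag is the anode.
E°cell = E°cat − E°an = +1.07 − (+0.80) = +0.27 V; n = 2.
The balanced reaction is Br2(l) + 2 Ag(s) → 2 Br^-(aq) + 2 Ag^+(aq), so Q = [Br^-(aq)]^2·[Ag^+(aq)]^2 = 0.000131 and log Q = −3.882.
By the Nernst equation, E = +0.27 − (0.0591/2)·(−3.882) = +0.385 V.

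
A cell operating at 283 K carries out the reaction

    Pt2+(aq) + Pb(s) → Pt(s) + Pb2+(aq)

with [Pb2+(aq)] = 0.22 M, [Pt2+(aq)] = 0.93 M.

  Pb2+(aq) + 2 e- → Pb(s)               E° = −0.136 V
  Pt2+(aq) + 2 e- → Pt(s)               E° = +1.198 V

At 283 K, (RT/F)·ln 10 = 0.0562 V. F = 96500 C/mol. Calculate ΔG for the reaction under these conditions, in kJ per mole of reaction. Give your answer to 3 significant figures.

−261 kJ/mol

E°cell = +1.198 − (−0.136) = +1.334 V; the balanced reaction transfers n = 2 electrons.
Q = [Pb2+(aq)] / [Pt2+(aq)] = 0.237, so log Q = −0.626 and E = +1.334 − (0.0562/2)(−0.626) = +1.3516 V.
ΔG = −nFE = −(2)(96500)(+1.3516) J/mol = −261 kJ/mol.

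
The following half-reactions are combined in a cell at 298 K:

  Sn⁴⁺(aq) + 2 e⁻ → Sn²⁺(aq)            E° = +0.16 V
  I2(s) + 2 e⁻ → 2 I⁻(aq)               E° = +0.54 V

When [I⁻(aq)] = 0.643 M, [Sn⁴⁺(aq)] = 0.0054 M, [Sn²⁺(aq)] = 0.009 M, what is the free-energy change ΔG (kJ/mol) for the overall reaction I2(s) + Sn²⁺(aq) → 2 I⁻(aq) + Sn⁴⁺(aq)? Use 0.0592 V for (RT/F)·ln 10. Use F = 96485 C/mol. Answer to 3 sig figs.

The standard cell potential is +0.54 − (+0.16) = +0.38 V, with n = 2 electrons in the balanced equation.
The reaction quotient is ([I⁻(aq)]^2·[Sn⁴⁺(aq)]) / [Sn²⁺(aq)] = 0.248; by Nernst, E = +0.38 − (0.0592/2)(−0.605) = +0.3979 V.
ΔG = −nFE = −(2)(96485)(+0.3979) J/mol = −76.8 kJ/mol.

−76.8 kJ/mol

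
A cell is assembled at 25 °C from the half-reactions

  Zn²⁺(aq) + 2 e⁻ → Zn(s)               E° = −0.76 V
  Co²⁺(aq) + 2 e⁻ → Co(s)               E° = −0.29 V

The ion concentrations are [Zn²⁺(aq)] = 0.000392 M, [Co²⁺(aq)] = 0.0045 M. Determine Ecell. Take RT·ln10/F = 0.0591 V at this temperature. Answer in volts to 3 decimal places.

Co²⁺/Co is reduced (cathode, E° = −0.29 V) and Zn²⁺/Zn is oxidized (anode).
The standard potential is −0.29 − (−0.76) = +0.47 V and the balanced reaction transfers n = 2 electrons.
The balanced reaction is Co²⁺(aq) + Zn(s) → Co(s) + Zn²⁺(aq), so Q = [Zn²⁺(aq)] / [Co²⁺(aq)] = 0.0871 and log Q = −1.060.
By the Nernst equation, E = +0.47 − (0.0591/2)·(−1.060) = +0.501 V.

+0.501 V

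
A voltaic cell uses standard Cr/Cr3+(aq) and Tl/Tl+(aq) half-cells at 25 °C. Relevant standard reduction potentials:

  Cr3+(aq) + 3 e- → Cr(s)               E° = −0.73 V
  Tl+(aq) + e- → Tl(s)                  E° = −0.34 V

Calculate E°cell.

The Tl⁺/Tl couple has the higher E°, so Tl ion is reduced (cathode) and Cr is oxidized (anode).
E°cell = E°(cathode) − E°(anode) = −0.34 − (−0.73) = +0.39 V.

+0.39 V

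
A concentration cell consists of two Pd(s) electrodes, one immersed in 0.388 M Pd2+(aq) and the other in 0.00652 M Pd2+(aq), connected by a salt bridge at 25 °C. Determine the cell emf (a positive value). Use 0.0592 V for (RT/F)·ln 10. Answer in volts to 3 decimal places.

0.053 V

For a concentration cell E°cell = 0, since both electrodes use the same couple.
The compartment with the higher Pd2+(aq) concentration (0.388 M) acts as the cathode; ions are reduced there and produced at the dilute (0.00652 M) anode.
With n = 2, Ecell = −(0.0592/2)·log([dilute]/[conc]) = −(0.0592/2)·log(0.00652/0.388) = +0.053 V.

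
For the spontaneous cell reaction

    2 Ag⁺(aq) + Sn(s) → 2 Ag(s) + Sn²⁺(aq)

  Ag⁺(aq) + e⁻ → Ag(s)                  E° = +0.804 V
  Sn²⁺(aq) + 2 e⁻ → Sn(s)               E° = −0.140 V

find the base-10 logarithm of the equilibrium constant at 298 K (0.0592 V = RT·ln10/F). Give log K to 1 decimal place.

The Ag⁺/Ag couple is reduced (cathode); E°cell = +0.804 − (−0.140) = +0.944 V with n = 2.
At equilibrium E = 0, so log K = nE°cell / 0.0592 = (2)(+0.944) / 0.0592 = 31.9.

log K = 31.9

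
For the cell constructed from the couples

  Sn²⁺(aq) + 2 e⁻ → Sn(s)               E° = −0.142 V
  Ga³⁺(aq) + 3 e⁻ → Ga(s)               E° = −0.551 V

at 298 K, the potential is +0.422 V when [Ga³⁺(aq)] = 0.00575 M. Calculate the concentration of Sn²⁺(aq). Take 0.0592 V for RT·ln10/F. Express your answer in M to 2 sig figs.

0.088 M

Sn²⁺/Sn is the cathode (higher E°); E°cell = −0.142 − (−0.551) = +0.409 V with n = 6.
From the Nernst equation, log Q = n(E° − E)/0.0592 = 6·(+0.409 − (+0.422))/0.0592 = −1.318.
The balanced reaction is 3 Sn²⁺(aq) + 2 Ga(s) → 3 Sn(s) + 2 Ga³⁺(aq), so Q = [Ga³⁺(aq)]^2 / [Sn²⁺(aq)]^3.
Isolating [Sn²⁺(aq)] in Q = 10^{−1.318} yields log [Sn²⁺(aq)] = −1.054, i.e. 0.088 M.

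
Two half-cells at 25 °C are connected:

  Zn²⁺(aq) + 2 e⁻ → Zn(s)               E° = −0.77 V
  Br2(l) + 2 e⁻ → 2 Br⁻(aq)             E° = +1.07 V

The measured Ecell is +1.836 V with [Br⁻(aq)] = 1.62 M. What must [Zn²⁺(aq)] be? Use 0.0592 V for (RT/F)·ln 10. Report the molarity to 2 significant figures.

With Br₂/Br⁻ at the cathode and Zn²⁺/Zn at the anode, E°cell = +1.07 − (−0.77) = +1.84 V (n = 2).
From the Nernst equation, log Q = n(E° − E)/0.0592 = 2·(+1.84 − (+1.836))/0.0592 = 0.135.
For Br2(l) + Zn(s) → 2 Br⁻(aq) + Zn²⁺(aq), the reaction quotient is Q = [Br⁻(aq)]^2·[Zn²⁺(aq)].
Solving for the unknown gives log [Zn²⁺(aq)] = −0.284, so [Zn²⁺(aq)] ≈ 0.52 M.

0.52 M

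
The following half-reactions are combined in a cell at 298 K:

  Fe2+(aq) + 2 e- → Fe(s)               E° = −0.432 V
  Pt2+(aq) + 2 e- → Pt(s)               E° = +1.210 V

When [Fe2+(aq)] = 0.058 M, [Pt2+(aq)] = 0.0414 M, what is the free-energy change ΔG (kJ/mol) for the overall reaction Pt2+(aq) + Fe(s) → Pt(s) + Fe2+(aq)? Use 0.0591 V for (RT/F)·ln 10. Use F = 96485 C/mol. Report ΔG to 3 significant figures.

With Pt²⁺/Pt reduced at the cathode, E°cell = +1.210 − (−0.432) = +1.642 V and n = 2.
Q = [Fe2+(aq)] / [Pt2+(aq)] = 1.4, so log Q = 0.146 and E = +1.642 − (0.0591/2)(0.146) = +1.6377 V.
ΔG = −nFE = −(2)(96485)(+1.6377) J/mol = −316 kJ/mol.

−316 kJ/mol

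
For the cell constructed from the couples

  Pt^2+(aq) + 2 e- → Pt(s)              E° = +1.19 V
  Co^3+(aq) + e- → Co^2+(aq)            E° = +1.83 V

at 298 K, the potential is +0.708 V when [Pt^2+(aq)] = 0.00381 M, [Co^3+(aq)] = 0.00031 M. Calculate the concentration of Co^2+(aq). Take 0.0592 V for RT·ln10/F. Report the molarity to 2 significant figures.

Co³⁺/Co²⁺ is the cathode (higher E°); E°cell = +1.83 − (+1.19) = +0.64 V with n = 2.
Since E = E° − (0.0592/n)·log Q, log Q = n(E° − E)/0.0592 = −2.297.
Balancing electrons gives 2 Co^3+(aq) + Pt(s) → 2 Co^2+(aq) + Pt^2+(aq); thus Q = ([Co^2+(aq)]^2·[Pt^2+(aq)]) / [Co^3+(aq)]^2.
Solving for the unknown gives log [Co^2+(aq)] = −3.448, so [Co^2+(aq)] ≈ 0.00036 M.

0.00036 M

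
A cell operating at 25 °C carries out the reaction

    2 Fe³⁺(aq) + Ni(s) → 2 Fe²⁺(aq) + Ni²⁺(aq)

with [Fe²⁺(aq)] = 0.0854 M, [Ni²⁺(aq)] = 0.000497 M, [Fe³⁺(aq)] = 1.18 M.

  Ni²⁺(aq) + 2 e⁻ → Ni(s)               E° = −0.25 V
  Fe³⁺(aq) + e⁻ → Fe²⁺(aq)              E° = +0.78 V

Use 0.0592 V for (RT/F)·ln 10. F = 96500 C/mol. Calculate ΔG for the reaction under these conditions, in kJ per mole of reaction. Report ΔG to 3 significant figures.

The standard cell potential is +0.78 − (−0.25) = +1.03 V, with n = 2 electrons in the balanced equation.
Here Q = ([Fe²⁺(aq)]^2·[Ni²⁺(aq)]) / [Fe³⁺(aq)]^2 = 2.6×10^−6 (log Q = −5.584), giving E = +1.03 − (0.0592/2)·(−5.584) = +1.1953 V.
Then ΔG = −nFE = −2 × 96500 × +1.1953 J/mol = −231 kJ/mol.

−231 kJ/mol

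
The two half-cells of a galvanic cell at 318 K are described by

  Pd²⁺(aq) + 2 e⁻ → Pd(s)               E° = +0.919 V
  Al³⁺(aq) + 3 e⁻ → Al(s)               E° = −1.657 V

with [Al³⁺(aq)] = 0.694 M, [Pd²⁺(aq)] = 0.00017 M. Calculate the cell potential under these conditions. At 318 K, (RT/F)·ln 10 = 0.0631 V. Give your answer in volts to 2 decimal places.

+2.46 V

The Pd²⁺/Pd couple has the more positive E°, so it is the cathode; Al³⁺/Al is the anode.
E°cell = +0.919 − (−1.657) = +2.576 V, with n = 6 electrons transferred.
Balancing gives 3 Pd²⁺(aq) + 2 Al(s) → 3 Pd(s) + 2 Al³⁺(aq); hence Q = [Al³⁺(aq)]^2 / [Pd²⁺(aq)]^3 = 9.8×10^10 (log Q = 10.991).
E = E° − (0.0631/n)·log Q = +2.576 − (0.0631/6)(10.991) = +2.46 V.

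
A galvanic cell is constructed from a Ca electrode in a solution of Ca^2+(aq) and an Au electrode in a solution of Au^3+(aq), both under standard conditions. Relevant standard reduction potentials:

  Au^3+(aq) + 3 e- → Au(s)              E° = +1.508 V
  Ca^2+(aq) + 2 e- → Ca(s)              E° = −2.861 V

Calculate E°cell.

Of the two couples in this cell, the one with the more positive reduction potential is reduced at the cathode: here that is Au³⁺/Au (+1.508 V); Ca²⁺/Ca (−2.861 V) is the anode.
E°cell = E°(cathode) − E°(anode) = +1.508 − (−2.861) = +4.369 V.

+4.369 V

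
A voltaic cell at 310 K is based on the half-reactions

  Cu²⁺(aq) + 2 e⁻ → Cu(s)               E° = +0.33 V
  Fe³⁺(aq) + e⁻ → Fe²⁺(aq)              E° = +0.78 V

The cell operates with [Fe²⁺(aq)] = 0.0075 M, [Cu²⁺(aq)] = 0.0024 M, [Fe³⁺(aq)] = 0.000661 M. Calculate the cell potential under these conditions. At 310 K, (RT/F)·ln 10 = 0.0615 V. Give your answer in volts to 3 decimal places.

Since E°(Fe³⁺/Fe²⁺) > E°(Cu²⁺/Cu), Fe³⁺/Fe²⁺ serves as the cathode.
E°cell = +0.78 − (+0.33) = +0.45 V, with n = 2 electrons transferred.
For the overall reaction 2 Fe³⁺(aq) + Cu(s) → 2 Fe²⁺(aq) + Cu²⁺(aq), Q = ([Fe²⁺(aq)]^2·[Cu²⁺(aq)]) / [Fe³⁺(aq)]^2 = 0.309, giving log Q = −0.510.
E = E° − (0.0615/n)·log Q = +0.45 − (0.0615/2)(−0.510) = +0.466 V.

+0.466 V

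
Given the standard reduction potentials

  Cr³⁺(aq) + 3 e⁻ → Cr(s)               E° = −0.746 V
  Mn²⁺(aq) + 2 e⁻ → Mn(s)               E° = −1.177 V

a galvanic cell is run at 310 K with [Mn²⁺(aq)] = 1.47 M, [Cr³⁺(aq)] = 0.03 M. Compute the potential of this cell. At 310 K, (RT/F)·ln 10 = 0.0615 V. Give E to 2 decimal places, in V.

Cr³⁺/Cr is reduced (cathode, E° = −0.746 V) and Mn²⁺/Mn is oxidized (anode).
The standard potential is −0.746 − (−1.177) = +0.431 V and the balanced reaction transfers n = 6 electrons.
The balanced reaction is 2 Cr³⁺(aq) + 3 Mn(s) → 2 Cr(s) + 3 Mn²⁺(aq), so Q = [Mn²⁺(aq)]^3 / [Cr³⁺(aq)]^2 = 3.53×10^3 and log Q = 3.548.
By the Nernst equation, E = +0.431 − (0.0615/6)·(3.548) = +0.39 V.

+0.39 V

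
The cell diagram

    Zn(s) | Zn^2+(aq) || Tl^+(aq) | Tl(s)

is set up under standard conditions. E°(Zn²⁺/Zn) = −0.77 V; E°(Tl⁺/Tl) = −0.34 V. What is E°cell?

+0.43 V

By convention the left-hand electrode in cell notation is the anode (oxidation) and the right-hand electrode is the cathode (reduction).
E°cell = E°(right) − E°(left) = −0.34 − (−0.77) = +0.43 V.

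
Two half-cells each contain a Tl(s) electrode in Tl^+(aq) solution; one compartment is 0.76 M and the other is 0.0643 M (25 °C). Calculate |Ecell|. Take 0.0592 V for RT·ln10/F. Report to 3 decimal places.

0.063 V

For a concentration cell E°cell = 0, since both electrodes use the same couple.
The compartment with the higher Tl^+(aq) concentration (0.76 M) acts as the cathode; ions are reduced there and produced at the dilute (0.0643 M) anode.
With n = 1, Ecell = −(0.0592/1)·log([dilute]/[conc]) = −(0.0592/1)·log(0.0643/0.76) = +0.063 V.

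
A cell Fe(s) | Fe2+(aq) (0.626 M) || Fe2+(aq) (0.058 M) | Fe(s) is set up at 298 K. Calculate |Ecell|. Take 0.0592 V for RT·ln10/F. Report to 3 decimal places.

For a concentration cell E°cell = 0, since both electrodes use the same couple.
The compartment with the higher Fe2+(aq) concentration (0.626 M) acts as the cathode; ions are reduced there and produced at the dilute (0.058 M) anode.
With n = 2, Ecell = −(0.0592/2)·log([dilute]/[conc]) = −(0.0592/2)·log(0.058/0.626) = +0.031 V.

0.031 V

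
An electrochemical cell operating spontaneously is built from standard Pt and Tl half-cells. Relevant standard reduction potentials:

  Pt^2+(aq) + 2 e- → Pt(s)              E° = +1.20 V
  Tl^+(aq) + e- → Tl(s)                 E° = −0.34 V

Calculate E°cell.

+1.54 V

Of the two couples in this cell, the one with the more positive reduction potential is reduced at the cathode: here that is Pt²⁺/Pt (+1.20 V); Tl⁺/Tl (−0.34 V) is the anode.
E°cell = E°(cathode) − E°(anode) = +1.20 − (−0.34) = +1.54 V.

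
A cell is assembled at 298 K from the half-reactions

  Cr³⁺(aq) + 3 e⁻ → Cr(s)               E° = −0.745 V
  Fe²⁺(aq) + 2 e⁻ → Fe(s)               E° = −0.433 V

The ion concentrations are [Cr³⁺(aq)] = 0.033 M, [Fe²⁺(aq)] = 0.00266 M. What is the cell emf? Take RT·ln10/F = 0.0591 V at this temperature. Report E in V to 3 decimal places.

Fe²⁺/Fe is reduced (cathode, E° = −0.433 V) and Cr³⁺/Cr is oxidized (anode).
The standard potential is −0.433 − (−0.745) = +0.312 V and the balanced reaction transfers n = 6 electrons.
Balancing gives 3 Fe²⁺(aq) + 2 Cr(s) → 3 Fe(s) + 2 Cr³⁺(aq); hence Q = [Cr³⁺(aq)]^2 / [Fe²⁺(aq)]^3 = 5.79×10^4 (log Q = 4.762).
By the Nernst equation, E = +0.312 − (0.0591/6)·(4.762) = +0.265 V.

+0.265 V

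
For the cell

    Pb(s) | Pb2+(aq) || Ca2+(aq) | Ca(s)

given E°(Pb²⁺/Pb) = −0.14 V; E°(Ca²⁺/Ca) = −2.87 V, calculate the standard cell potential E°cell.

−2.73 V

By convention the left-hand electrode in cell notation is the anode (oxidation) and the right-hand electrode is the cathode (reduction).
E°cell = E°(right) − E°(left) = −2.87 − (−0.14) = −2.73 V.
The negative sign shows that, as written, the cell would require an external voltage to drive the reaction.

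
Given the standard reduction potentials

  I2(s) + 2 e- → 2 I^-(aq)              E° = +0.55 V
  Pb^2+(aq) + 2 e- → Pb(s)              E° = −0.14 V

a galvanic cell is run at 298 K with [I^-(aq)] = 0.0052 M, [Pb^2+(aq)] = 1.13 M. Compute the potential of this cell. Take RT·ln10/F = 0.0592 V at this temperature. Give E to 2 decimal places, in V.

Since E°(I₂/I⁻) > E°(Pb²⁺/Pb), I₂/I⁻ serves as the cathode.
The standard potential is +0.55 − (−0.14) = +0.69 V and the balanced reaction transfers n = 2 electrons.
Balancing gives I2(s) + Pb(s) → 2 I^-(aq) + Pb^2+(aq); hence Q = [I^-(aq)]^2·[Pb^2+(aq)] = 3.06×10^−5 (log Q = −4.515).
E = E° − (0.0592/n)·log Q = +0.69 − (0.0592/2)(−4.515) = +0.82 V.

+0.82 V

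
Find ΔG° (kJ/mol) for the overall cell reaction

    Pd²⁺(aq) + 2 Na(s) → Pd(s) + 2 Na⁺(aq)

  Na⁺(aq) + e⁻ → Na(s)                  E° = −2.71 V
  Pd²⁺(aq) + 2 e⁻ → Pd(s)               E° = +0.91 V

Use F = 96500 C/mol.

−699 kJ/mol

In the reaction as written Pd²⁺(aq) is reduced, so the Pd²⁺/Pd couple is the cathode and Na⁺/Na is the anode.
E°cell = +0.91 − (−2.71) = +3.62 V; balancing electrons gives n = 2.
ΔG° = −nFE°cell = −(2)(96500)(+3.62) J/mol = −699 kJ/mol.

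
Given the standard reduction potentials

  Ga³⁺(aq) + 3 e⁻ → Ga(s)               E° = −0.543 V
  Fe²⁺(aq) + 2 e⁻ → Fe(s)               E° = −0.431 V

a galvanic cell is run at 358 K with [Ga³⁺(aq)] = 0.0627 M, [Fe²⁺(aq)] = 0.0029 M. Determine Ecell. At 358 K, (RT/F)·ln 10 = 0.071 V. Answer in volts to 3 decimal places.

Fe²⁺/Fe is reduced (cathode, E° = −0.431 V) and Ga³⁺/Ga is oxidized (anode).
The standard potential is −0.431 − (−0.543) = +0.112 V and the balanced reaction transfers n = 6 electrons.
Balancing gives 3 Fe²⁺(aq) + 2 Ga(s) → 3 Fe(s) + 2 Ga³⁺(aq); hence Q = [Ga³⁺(aq)]^2 / [Fe²⁺(aq)]^3 = 1.61×10^5 (log Q = 5.207).
Applying E = E° − (RT ln10/nF)·log Q gives +0.112 − (0.071/6)(5.207) = +0.050 V.

+0.050 V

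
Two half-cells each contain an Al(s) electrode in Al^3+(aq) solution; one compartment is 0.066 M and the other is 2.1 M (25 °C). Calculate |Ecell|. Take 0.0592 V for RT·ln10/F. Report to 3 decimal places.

0.030 V

For a concentration cell E°cell = 0, since both electrodes use the same couple.
The compartment with the higher Al^3+(aq) concentration (2.1 M) acts as the cathode; ions are reduced there and produced at the dilute (0.066 M) anode.
With n = 3, Ecell = −(0.0592/3)·log([dilute]/[conc]) = −(0.0592/3)·log(0.066/2.1) = +0.030 V.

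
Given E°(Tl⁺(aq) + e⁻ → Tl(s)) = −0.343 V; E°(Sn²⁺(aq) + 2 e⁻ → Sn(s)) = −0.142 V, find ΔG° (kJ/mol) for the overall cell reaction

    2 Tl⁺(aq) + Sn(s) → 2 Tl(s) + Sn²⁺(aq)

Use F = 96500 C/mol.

+38.8 kJ/mol

In the reaction as written Tl⁺(aq) is reduced, so the Tl⁺/Tl couple is the cathode and Sn²⁺/Sn is the anode.
E°cell = −0.343 − (−0.142) = −0.201 V; balancing electrons gives n = 2.
ΔG° = −nFE°cell = −(2)(96500)(−0.201) J/mol = +38.8 kJ/mol.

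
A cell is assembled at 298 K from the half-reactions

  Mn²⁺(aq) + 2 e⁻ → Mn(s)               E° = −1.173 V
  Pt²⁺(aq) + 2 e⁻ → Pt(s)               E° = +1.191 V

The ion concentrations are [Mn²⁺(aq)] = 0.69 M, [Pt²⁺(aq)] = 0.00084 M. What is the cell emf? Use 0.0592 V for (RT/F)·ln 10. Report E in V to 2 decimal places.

+2.28 V

Since E°(Pt²⁺/Pt) > E°(Mn²⁺/Mn), Pt²⁺/Pt serves as the cathode.
E°cell = +1.191 − (−1.173) = +2.364 V, with n = 2 electrons transferred.
Balancing gives Pt²⁺(aq) + Mn(s) → Pt(s) + Mn²⁺(aq); hence Q = [Mn²⁺(aq)] / [Pt²⁺(aq)] = 821 (log Q = 2.915).
E = E° − (0.0592/n)·log Q = +2.364 − (0.0592/2)(2.915) = +2.28 V.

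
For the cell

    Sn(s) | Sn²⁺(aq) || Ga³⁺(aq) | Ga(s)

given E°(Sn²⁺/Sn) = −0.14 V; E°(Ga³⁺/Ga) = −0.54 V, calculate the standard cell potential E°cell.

−0.40 V

By convention the left-hand electrode in cell notation is the anode (oxidation) and the right-hand electrode is the cathode (reduction).
E°cell = E°(right) − E°(left) = −0.54 − (−0.14) = −0.40 V.
The negative sign shows that, as written, the cell would require an external voltage to drive the reaction.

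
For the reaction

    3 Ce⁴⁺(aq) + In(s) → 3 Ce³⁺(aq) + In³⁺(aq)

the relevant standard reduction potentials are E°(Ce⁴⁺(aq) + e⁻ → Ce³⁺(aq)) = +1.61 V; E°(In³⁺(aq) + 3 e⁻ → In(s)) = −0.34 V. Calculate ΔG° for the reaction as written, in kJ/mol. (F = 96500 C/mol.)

−565 kJ/mol

In the reaction as written Ce⁴⁺(aq) is reduced, so the Ce⁴⁺/Ce³⁺ couple is the cathode and In³⁺/In is the anode.
E°cell = +1.61 − (−0.34) = +1.95 V; balancing electrons gives n = 3.
ΔG° = −nFE°cell = −(3)(96500)(+1.95) J/mol = −565 kJ/mol.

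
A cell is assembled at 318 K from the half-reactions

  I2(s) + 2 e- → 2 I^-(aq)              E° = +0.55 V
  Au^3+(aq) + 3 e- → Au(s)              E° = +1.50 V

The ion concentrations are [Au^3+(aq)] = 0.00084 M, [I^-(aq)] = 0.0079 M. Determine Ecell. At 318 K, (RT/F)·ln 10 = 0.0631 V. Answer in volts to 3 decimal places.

Au³⁺/Au is reduced (cathode, E° = +1.50 V) and I₂/I⁻ is oxidized (anode).
E°cell = E°cat − E°an = +1.50 − (+0.55) = +0.95 V; n = 6.
Balancing gives 2 Au^3+(aq) + 6 I^-(aq) → 2 Au(s) + 3 I2(s); hence Q = 1 / ([Au^3+(aq)]^2·[I^-(aq)]^6) = 5.83×10^18 (log Q = 18.766).
By the Nernst equation, E = +0.95 − (0.0631/6)·(18.766) = +0.753 V.

+0.753 V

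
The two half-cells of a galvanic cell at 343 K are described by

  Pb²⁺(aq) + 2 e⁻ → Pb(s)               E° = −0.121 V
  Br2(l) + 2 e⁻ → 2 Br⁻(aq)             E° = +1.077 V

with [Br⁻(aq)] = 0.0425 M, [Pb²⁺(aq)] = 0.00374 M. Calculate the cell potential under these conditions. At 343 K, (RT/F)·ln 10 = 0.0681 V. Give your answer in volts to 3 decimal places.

Since E°(Br₂/Br⁻) > E°(Pb²⁺/Pb), Br₂/Br⁻ serves as the cathode.
E°cell = E°cat − E°an = +1.077 − (−0.121) = +1.198 V; n = 2.
For the overall reaction Br2(l) + Pb(s) → 2 Br⁻(aq) + Pb²⁺(aq), Q = [Br⁻(aq)]^2·[Pb²⁺(aq)] = 6.76×10^−6, giving log Q = −5.170.
By the Nernst equation, E = +1.198 − (0.0681/2)·(−5.170) = +1.374 V.

+1.374 V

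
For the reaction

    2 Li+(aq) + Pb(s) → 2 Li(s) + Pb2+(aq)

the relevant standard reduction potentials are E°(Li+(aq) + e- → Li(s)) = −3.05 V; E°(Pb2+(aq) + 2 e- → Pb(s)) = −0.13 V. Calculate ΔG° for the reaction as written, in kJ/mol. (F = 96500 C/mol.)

+564 kJ/mol

In the reaction as written Li+(aq) is reduced, so the Li⁺/Li couple is the cathode and Pb²⁺/Pb is the anode.
E°cell = −3.05 − (−0.13) = −2.92 V; balancing electrons gives n = 2.
ΔG° = −nFE°cell = −(2)(96500)(−2.92) J/mol = +564 kJ/mol.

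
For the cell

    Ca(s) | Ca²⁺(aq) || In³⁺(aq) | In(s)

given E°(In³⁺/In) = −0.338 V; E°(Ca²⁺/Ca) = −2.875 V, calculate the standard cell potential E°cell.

+2.537 V

By convention the left-hand electrode in cell notation is the anode (oxidation) and the right-hand electrode is the cathode (reduction).
E°cell = E°(right) − E°(left) = −0.338 − (−2.875) = +2.537 V.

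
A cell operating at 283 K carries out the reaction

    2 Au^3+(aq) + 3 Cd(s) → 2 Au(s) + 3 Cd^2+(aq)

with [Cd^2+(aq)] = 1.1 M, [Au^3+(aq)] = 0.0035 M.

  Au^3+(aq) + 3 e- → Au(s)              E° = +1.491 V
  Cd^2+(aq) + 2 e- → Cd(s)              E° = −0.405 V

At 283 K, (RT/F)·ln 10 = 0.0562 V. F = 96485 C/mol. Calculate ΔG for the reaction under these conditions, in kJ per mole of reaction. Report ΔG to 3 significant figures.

−1070 kJ/mol

With Au³⁺/Au reduced at the cathode, E°cell = +1.491 − (−0.405) = +1.896 V and n = 6.
The reaction quotient is [Cd^2+(aq)]^3 / [Au^3+(aq)]^2 = 1.09×10^5; by Nernst, E = +1.896 − (0.0562/6)(5.036) = +1.8488 V.
Then ΔG = −nFE = −6 × 96485 × +1.8488 J/mol = −1070 kJ/mol.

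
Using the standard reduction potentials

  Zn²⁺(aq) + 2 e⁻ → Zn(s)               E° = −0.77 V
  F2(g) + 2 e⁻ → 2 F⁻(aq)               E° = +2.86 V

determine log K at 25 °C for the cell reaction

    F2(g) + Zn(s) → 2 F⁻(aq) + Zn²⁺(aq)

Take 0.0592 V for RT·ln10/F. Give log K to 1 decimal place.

log K = 122.6

The F₂/F⁻ couple is reduced (cathode); E°cell = +2.86 − (−0.77) = +3.63 V with n = 2.
At equilibrium E = 0, so log K = nE°cell / 0.0592 = (2)(+3.63) / 0.0592 = 122.6.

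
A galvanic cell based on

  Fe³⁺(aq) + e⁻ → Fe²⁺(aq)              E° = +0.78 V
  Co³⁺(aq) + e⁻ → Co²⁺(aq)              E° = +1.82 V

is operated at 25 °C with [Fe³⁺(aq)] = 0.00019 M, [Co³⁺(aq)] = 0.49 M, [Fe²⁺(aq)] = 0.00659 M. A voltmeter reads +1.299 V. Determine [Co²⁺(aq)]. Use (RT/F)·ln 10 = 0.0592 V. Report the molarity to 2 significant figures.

0.00072 M

The Co³⁺/Co²⁺ couple has the larger reduction potential, so it is the cathode: E°cell = +1.82 − (+0.78) = +1.04 V and n = 1.
Rearranging E = E° − (0.0592/n)·log Q gives log Q = 1(+1.04 − (+1.299))/0.0592 = −4.375.
For Co³⁺(aq) + Fe²⁺(aq) → Co²⁺(aq) + Fe³⁺(aq), the reaction quotient is Q = ([Co²⁺(aq)]·[Fe³⁺(aq)]) / ([Co³⁺(aq)]·[Fe²⁺(aq)]).
Solving for the unknown gives log [Co²⁺(aq)] = −3.145, so [Co²⁺(aq)] ≈ 0.00072 M.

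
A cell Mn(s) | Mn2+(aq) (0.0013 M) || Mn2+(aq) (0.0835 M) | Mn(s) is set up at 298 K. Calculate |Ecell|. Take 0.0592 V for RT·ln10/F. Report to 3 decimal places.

0.054 V

For a concentration cell E°cell = 0, since both electrodes use the same couple.
The compartment with the higher Mn2+(aq) concentration (0.0835 M) acts as the cathode; ions are reduced there and produced at the dilute (0.0013 M) anode.
With n = 2, Ecell = −(0.0592/2)·log([dilute]/[conc]) = −(0.0592/2)·log(0.0013/0.0835) = +0.054 V.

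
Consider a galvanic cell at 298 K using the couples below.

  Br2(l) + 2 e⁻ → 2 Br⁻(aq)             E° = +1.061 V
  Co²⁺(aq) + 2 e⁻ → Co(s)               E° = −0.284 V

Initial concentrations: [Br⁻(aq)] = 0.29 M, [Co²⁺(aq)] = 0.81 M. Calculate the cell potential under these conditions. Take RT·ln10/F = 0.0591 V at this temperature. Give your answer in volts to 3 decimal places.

The Br₂/Br⁻ couple has the more positive E°, so it is the cathode; Co²⁺/Co is the anode.
E°cell = E°cat − E°an = +1.061 − (−0.284) = +1.345 V; n = 2.
For the overall reaction Br2(l) + Co(s) → 2 Br⁻(aq) + Co²⁺(aq), Q = [Br⁻(aq)]^2·[Co²⁺(aq)] = 0.0681, giving log Q = −1.167.
E = E° − (0.0591/n)·log Q = +1.345 − (0.0591/2)(−1.167) = +1.379 V.

+1.379 V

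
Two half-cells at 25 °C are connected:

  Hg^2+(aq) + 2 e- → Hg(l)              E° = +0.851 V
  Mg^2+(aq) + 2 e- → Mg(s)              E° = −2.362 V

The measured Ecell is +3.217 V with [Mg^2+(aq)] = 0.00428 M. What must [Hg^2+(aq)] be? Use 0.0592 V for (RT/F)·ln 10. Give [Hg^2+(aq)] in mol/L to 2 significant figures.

Hg²⁺/Hg is the cathode (higher E°); E°cell = +0.851 − (−2.362) = +3.213 V with n = 2.
Rearranging E = E° − (0.0592/n)·log Q gives log Q = 2(+3.213 − (+3.217))/0.0592 = −0.135.
For Hg^2+(aq) + Mg(s) → Hg(l) + Mg^2+(aq), the reaction quotient is Q = [Mg^2+(aq)] / [Hg^2+(aq)].
Substituting the known concentrations and solving, log [Hg^2+(aq)] = −2.234 and [Hg^2+(aq)] = 0.0058 M.

0.0058 M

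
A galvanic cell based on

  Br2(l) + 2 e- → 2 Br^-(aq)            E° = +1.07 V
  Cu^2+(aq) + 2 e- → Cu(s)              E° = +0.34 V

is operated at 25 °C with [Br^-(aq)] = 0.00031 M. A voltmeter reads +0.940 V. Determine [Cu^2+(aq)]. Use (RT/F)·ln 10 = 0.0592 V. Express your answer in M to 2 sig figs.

With Br₂/Br⁻ at the cathode and Cu²⁺/Cu at the anode, E°cell = +1.07 − (+0.34) = +0.73 V (n = 2).
Since E = E° − (0.0592/n)·log Q, log Q = n(E° − E)/0.0592 = −7.095.
The balanced reaction is Br2(l) + Cu(s) → 2 Br^-(aq) + Cu^2+(aq), so Q = [Br^-(aq)]^2·[Cu^2+(aq)].
Substituting the known concentrations and solving, log [Cu^2+(aq)] = −0.078 and [Cu^2+(aq)] = 0.84 M.

0.84 M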